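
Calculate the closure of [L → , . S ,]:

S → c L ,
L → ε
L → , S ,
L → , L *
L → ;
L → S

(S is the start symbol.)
To compute CLOSURE, for each item [A → α.Bβ] where B is a non-terminal, add [B → .γ] for all productions B → γ; repeat for the newly added items until nothing changes.

Start with: [L → , . S ,]
  [L → , . S ,] has the dot before S: add [S → . c L ,]
No further items can be added.

CLOSURE = { [L → , . S ,], [S → . c L ,] }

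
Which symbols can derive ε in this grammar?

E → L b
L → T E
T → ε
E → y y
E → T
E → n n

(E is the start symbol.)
A non-terminal is nullable if it can derive ε (the empty string): either it has an ε-production, or it has a production whose right-hand side consists entirely of nullable non-terminals.

ε-productions: T → ε
So T is immediately nullable.
E → T: every symbol on the right is nullable, so E is nullable too.
L → T E: every symbol on the right is nullable, so L is nullable too.
Every non-terminal is now nullable.
Nullable = { 'E', 'L', 'T' }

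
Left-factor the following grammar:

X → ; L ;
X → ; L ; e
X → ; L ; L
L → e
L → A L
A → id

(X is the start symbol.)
Left-factoring transforms A → αβ₁ | αβ₂ into A → αA' and A' → β₁ | β₂
(α is the longest common prefix among the alternatives). Repeat until
no nonterminal has two alternatives with a common prefix.

Round 1: X has alternatives sharing prefix '; L ;'. Introduce X': X → ; L ; X'
  Add: X' → ε
  Add: X' → e
  Add: X' → L

No remaining common prefixes — done.

Resulting grammar:
X → ; L ; X'
X' → ε
X' → e
X' → L
L → e
L → A L
A → id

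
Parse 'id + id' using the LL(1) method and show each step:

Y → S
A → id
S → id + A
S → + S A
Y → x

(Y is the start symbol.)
Stack is shown with the top on the left.

Stack     Input      Action
---------------------------
Y $       id + id $  output Y → S
S $       id + id $  output S → id + A
id + A $  id + id $  match 'id'
+ A $     + id $     match '+'
A $       id $       output A → id
id $      id $       match 'id'
$         $          accept

The string is accepted.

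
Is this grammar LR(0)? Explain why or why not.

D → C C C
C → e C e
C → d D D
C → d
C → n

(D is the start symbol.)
No. Shift-reduce conflict between [C → d .] and [C → . d]

A grammar is LR(0) if no state in the canonical LR(0) collection has:
  - both a shift item (dot before a terminal) and a complete item (shift-reduce conflict), or
  - two or more complete items (reduce-reduce conflict; the accept item [D' → D .] counts as a complete item here).

Augment with D' → D and build the canonical LR(0) collection (I0 = CLOSURE({[D' → . D]}), then GOTO on every symbol after a dot until no new states appear). It has 12 states:
  I0: { [C → . d D D], [C → . d], [C → . e C e], [C → . n], [D → . C C C], [D' → . D] }  — shift
  I1: { [C → . d D D], [C → . d], [C → . e C e], [C → . n], [D → C . C C] }  — shift
  I2: { [D' → D .] }  — accept
  I3: { [C → . d D D], [C → . d], [C → . e C e], [C → . n], [C → d . D D], [C → d .], [D → . C C C] }  — shift, reduce
  I4: { [C → . d D D], [C → . d], [C → . e C e], [C → . n], [C → e . C e] }  — shift
  I5: { [C → n .] }  — reduce
  I6: { [C → e C . e] }  — shift
  I7: { [C → e C e .] }  — reduce
  I8: { [C → . d D D], [C → . d], [C → . e C e], [C → . n], [C → d D . D], [D → . C C C] }  — shift
  I9: { [C → d D D .] }  — reduce
  I10: { [C → . d D D], [C → . d], [C → . e C e], [C → . n], [D → C C . C] }  — shift
  I11: { [D → C C C .] }  — reduce

Conflict in state I3:
  Shift-reduce conflict between [C → d .] and [C → . d]
So the grammar is NOT LR(0).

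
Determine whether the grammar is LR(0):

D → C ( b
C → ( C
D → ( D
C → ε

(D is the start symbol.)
A grammar is LR(0) if no state in the canonical LR(0) collection has:
  - both a shift item (dot before a terminal) and a complete item (shift-reduce conflict), or
  - two or more complete items (reduce-reduce conflict; the accept item [D' → D .] counts as a complete item here).

Augment with D' → D and build the canonical LR(0) collection (I0 = CLOSURE({[D' → . D]}), then GOTO on every symbol after a dot until no new states appear). It has 8 states:
  I0: { [C → . ( C], [C → .], [D → . ( D], [D → . C ( b], [D' → . D] }  — shift, reduce
  I1: { [C → ( . C], [C → . ( C], [C → .], [D → ( . D], [D → . ( D], [D → . C ( b] }  — shift, reduce
  I2: { [D → C . ( b] }  — shift
  I3: { [D' → D .] }  — accept
  I4: { [D → C ( . b] }  — shift
  I5: { [D → C ( b .] }  — reduce
  I6: { [C → ( C .], [D → C . ( b] }  — shift, reduce
  I7: { [D → ( D .] }  — reduce

Conflict in state I0:
  Shift-reduce conflict between [C → .] and [C → . ( C]
So the grammar is NOT LR(0).

Answer: No. Shift-reduce conflict between [C → .] and [C → . ( C]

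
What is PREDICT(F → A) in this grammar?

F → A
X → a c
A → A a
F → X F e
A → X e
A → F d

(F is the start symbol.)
PREDICT(F → A) = (FIRST(RHS) \ {ε}) ∪ (FOLLOW(F) if ε ∈ FIRST(RHS), i.e. RHS ⇒* ε)
FIRST(A) = { 'a' }
FIRST(A) = { 'a' }
ε ∉ FIRST(A), so FOLLOW(F) is not added.
PREDICT(F → A) = { 'a' }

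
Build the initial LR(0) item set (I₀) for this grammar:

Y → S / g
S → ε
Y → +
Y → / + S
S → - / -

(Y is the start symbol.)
{ [S → . - / -], [S → .], [Y → . +], [Y → . / + S], [Y → . S / g], [Y' → . Y] }

First, augment the grammar with Y' → Y
I₀ = CLOSURE({ [Y' → . Y] }):
  [Y' → . Y] has the dot before Y: add [Y → . S / g], [Y → . +], [Y → . / + S]
  [Y → . S / g] has the dot before S: add [S → .], [S → . - / -]
No further items can be added.

I₀ = { [S → . - / -], [S → .], [Y → . +], [Y → . / + S], [Y → . S / g], [Y' → . Y] }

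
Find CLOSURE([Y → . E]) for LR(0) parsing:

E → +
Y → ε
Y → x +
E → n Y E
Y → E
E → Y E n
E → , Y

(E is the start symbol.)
To compute CLOSURE, for each item [A → α.Bβ] where B is a non-terminal, add [B → .γ] for all productions B → γ; repeat for the newly added items until nothing changes.

Start with: [Y → . E]
  [Y → . E] has the dot before E: add [E → . +], [E → . n Y E], [E → . Y E n], [E → . , Y]
  [E → . Y E n] has the dot before Y: add [Y → .], [Y → . x +]
No further items can be added.

CLOSURE = { [E → . +], [E → . , Y], [E → . Y E n], [E → . n Y E], [Y → . E], [Y → . x +], [Y → .] }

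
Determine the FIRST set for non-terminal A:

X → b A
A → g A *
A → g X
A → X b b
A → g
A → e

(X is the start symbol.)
{ 'b', 'e', 'g' }

To compute FIRST(A), examine every production with A on the left-hand side, reading each right-hand side left to right until a non-nullable symbol is reached.

FIRST sets of the other non-terminals involved (by the same procedure, iterated to a fixed point):
  FIRST(X) = { 'b' }

From A → g A *:
  - g is a terminal: add 'g' and stop
From A → g X:
  - g is a terminal: add 'g' and stop
From A → X b b:
  - X is a non-terminal: add FIRST(X) \ {ε} = { 'b' }
    X is not nullable, so stop
From A → g:
  - g is a terminal: add 'g' and stop
From A → e:
  - e is a terminal: add 'e' and stop

Collecting: FIRST(A) = { 'b', 'e', 'g' }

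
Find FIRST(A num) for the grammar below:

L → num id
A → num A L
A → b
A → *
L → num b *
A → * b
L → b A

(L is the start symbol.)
FIRST sets of the non-terminals involved (from the grammar, by fixed-point iteration):
  FIRST(A) = { '*', 'b', 'num' }

To compute FIRST(A num), process the symbols left to right:
Symbol A is a non-terminal. Add FIRST(A) \ {ε} = { '*', 'b', 'num' }
A is not nullable (ε ∉ FIRST(A)), so stop here.
FIRST(A num) = { '*', 'b', 'num' }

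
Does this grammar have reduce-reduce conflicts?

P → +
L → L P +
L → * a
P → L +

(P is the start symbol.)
A reduce-reduce conflict occurs when an LR(0) state has two complete items [A → α .] and [B → β .] — both call for a reduction, and with no lookahead the parser cannot choose between them.

Augment with P' → P and build the canonical LR(0) collection (I0 = CLOSURE({[P' → . P]}), then GOTO on every symbol after a dot until no new states appear). It has 9 states:
  I0: { [L → . * a], [L → . L P +], [P → . +], [P → . L +], [P' → . P] }  — shift
  I1: { [L → * . a] }  — shift
  I2: { [P → + .] }  — reduce
  I3: { [L → . * a], [L → . L P +], [L → L . P +], [P → . +], [P → . L +], [P → L . +] }  — shift
  I4: { [P' → P .] }  — accept
  I5: { [P → + .], [P → L + .] }  — 2 reduces
  I6: { [L → L P . +] }  — shift
  I7: { [L → L P + .] }  — reduce
  I8: { [L → * a .] }  — reduce

I5 contains complete items [P → + .], [P → L + .] — reduce-reduce conflict.

Answer: Yes — I5: [P → + .] vs [P → L + .]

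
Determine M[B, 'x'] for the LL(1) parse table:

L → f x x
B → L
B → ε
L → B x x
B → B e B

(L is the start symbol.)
B → L, B → ε, B → B e B

To find M[B, 'x'], we find productions for B where 'x' is in the predict set (PREDICT(N → α) = (FIRST(α) \ {ε}) ∪ (FOLLOW(N) if α ⇒* ε)).

Relevant sets:
  FIRST(L) = { 'e', 'f', 'x' }
  FIRST(B) = { 'e', 'f', 'x', ε }
  FOLLOW(B) = { 'e', 'x' }

B → L: PREDICT = { 'e', 'f', 'x' }
  'x' is in predict set, so this production goes in M[B, 'x']
B → ε: PREDICT = { 'e', 'x' }
  'x' is in predict set, so this production goes in M[B, 'x']
B → B e B: PREDICT = { 'e', 'f', 'x' }
  'x' is in predict set, so this production goes in M[B, 'x']

M[B, 'x'] = B → L, B → ε, B → B e B  (a multiply-defined cell — the grammar is not LL(1))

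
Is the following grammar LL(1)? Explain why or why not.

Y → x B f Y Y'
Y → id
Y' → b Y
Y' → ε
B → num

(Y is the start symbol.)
No. Predict set conflict for Y': { 'b' }

A grammar is LL(1) if for each non-terminal N with multiple productions, the predict sets of those productions are pairwise disjoint, where PREDICT(N → α) = (FIRST(α) \ {ε}) ∪ (FOLLOW(N) if α ⇒* ε).

Relevant sets:
  FOLLOW(Y') = { $, 'b' }

For Y:
  PREDICT(Y → x B f Y Y') = { 'x' }
  PREDICT(Y → id) = { 'id' }
For Y':
  PREDICT(Y' → b Y) = { 'b' }
  PREDICT(Y' → ε) = { $, 'b' }
B has a single production, so nothing to check there.

Conflict found: Predict set conflict for Y': { 'b' }
The grammar is NOT LL(1).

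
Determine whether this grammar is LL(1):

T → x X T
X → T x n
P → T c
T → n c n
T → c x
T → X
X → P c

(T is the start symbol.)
Relevant sets:
  FIRST(X) = { 'c', 'n', 'x' }
  FIRST(T) = { 'c', 'n', 'x' }
  FIRST(P) = { 'c', 'n', 'x' }

For T:
  PREDICT(T → x X T) = { 'x' }
  PREDICT(T → n c n) = { 'n' }
  PREDICT(T → c x) = { 'c' }
  PREDICT(T → X) = { 'c', 'n', 'x' }
For X:
  PREDICT(X → T x n) = { 'c', 'n', 'x' }
  PREDICT(X → P c) = { 'c', 'n', 'x' }
P has a single production, so nothing to check there.

Conflict found: Predict set conflict for T: { 'x' }
The grammar is NOT LL(1).

Answer: No. Predict set conflict for T: { 'x' }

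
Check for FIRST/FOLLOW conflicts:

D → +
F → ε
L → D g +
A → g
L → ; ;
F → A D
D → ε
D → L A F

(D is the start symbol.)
A FIRST/FOLLOW conflict occurs when a non-terminal N has a nullable alternative N → β (β ⇒* ε) and another alternative N → α with FIRST(α) ∩ FOLLOW(N) ≠ ∅: on such a lookahead the parser cannot decide between expanding α and letting N vanish via β.

Nullable non-terminals: D, F.
FIRST sets used below: FIRST(L) = { '+', ';', 'g' }, FIRST(A) = { 'g' }

D: nullable alternative(s) D → ε; FOLLOW(D) = { $, 'g' }
  D → +: FIRST \ {ε} = { '+' } — disjoint from FOLLOW(D)
  D → ε: FIRST \ {ε} = { } — this is the only nullable alternative, skip
  D → L A F: FIRST \ {ε} = { '+', ';', 'g' } — overlaps FOLLOW(D) on { 'g' }: CONFLICT

F: nullable alternative(s) F → ε; FOLLOW(F) = { $, 'g' }
  F → ε: FIRST \ {ε} = { } — this is the only nullable alternative, skip
  F → A D: FIRST \ {ε} = { 'g' } — overlaps FOLLOW(F) on { 'g' }: CONFLICT

A, L have no nullable alternative, so no FIRST/FOLLOW check is needed there.

So the grammar has 2 FIRST/FOLLOW conflicts (marked CONFLICT above).

Answer: Yes. D → L A F with FOLLOW(D) on { 'g' }; F → A D with FOLLOW(F) on { 'g' }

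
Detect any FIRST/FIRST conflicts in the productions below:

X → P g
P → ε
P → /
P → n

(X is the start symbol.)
A FIRST/FIRST conflict occurs when two productions N → α and N → β for the same non-terminal have FIRST(α) ∩ FIRST(β) ≠ ∅ (with ε ∈ FIRST of a nullable right-hand side, so two nullable alternatives also conflict).

Productions for P:
  P → ε: FIRST = { ε }
  P → /: FIRST = { '/' }
  P → n: FIRST = { 'n' }
X has only one production, so no FIRST/FIRST conflict is possible there.

All alternatives of each non-terminal have pairwise disjoint FIRST sets.

Answer: No FIRST/FIRST conflicts.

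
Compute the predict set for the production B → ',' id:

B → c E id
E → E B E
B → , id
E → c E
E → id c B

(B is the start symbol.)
PREDICT(B → ',' id) = (FIRST(RHS) \ {ε}) ∪ (FOLLOW(B) if ε ∈ FIRST(RHS), i.e. RHS ⇒* ε)
FIRST(',' id) = { ',' }
ε ∉ FIRST(',' id), so FOLLOW(B) is not added.
PREDICT(B → ',' id) = { ',' }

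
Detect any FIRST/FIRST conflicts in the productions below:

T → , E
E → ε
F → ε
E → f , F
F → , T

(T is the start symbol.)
A FIRST/FIRST conflict occurs when two productions N → α and N → β for the same non-terminal have FIRST(α) ∩ FIRST(β) ≠ ∅ (with ε ∈ FIRST of a nullable right-hand side, so two nullable alternatives also conflict).

Productions for E:
  E → ε: FIRST = { ε }
  E → f , F: FIRST = { 'f' }
Productions for F:
  F → ε: FIRST = { ε }
  F → , T: FIRST = { ',' }
T has only one production, so no FIRST/FIRST conflict is possible there.

All alternatives of each non-terminal have pairwise disjoint FIRST sets.

Answer: No FIRST/FIRST conflicts.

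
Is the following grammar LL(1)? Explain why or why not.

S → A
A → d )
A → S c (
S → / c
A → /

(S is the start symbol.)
No. Predict set conflict for S: { '/' }

A grammar is LL(1) if for each non-terminal N with multiple productions, the predict sets of those productions are pairwise disjoint, where PREDICT(N → α) = (FIRST(α) \ {ε}) ∪ (FOLLOW(N) if α ⇒* ε).

Relevant sets:
  FIRST(A) = { '/', 'd' }
  FIRST(S) = { '/', 'd' }

For S:
  PREDICT(S → A) = { '/', 'd' }
  PREDICT(S → '/' c) = { '/' }
For A:
  PREDICT(A → d ')') = { 'd' }
  PREDICT(A → S c '(') = { '/', 'd' }
  PREDICT(A → '/') = { '/' }

Conflict found: Predict set conflict for S: { '/' }
The grammar is NOT LL(1).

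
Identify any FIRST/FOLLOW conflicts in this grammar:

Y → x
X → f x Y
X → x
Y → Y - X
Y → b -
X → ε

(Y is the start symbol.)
No FIRST/FOLLOW conflicts.

Nullable non-terminals: X.

X: nullable alternative(s) X → ε; FOLLOW(X) = { $, '-' }
  X → f x Y: FIRST \ {ε} = { 'f' } — disjoint from FOLLOW(X)
  X → x: FIRST \ {ε} = { 'x' } — disjoint from FOLLOW(X)
  X → ε: FIRST \ {ε} = { } — this is the only nullable alternative, skip

Y has no nullable alternative, so no FIRST/FOLLOW check is needed there.

No FIRST/FOLLOW conflicts found.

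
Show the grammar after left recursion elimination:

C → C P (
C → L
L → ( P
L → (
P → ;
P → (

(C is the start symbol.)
C is directly left-recursive. The standard transformation for
  A → A α₁ | ... | A α_m | β₁ | ... | β_n
is
  A  → β₁ A' | ... | β_n A'
  A' → α₁ A' | ... | α_m A' | ε

C → L becomes C → L C'
C → C P ( becomes C' → P ( C'
Add C' → ε

Productions for other non-terminals are unchanged:
  L → ( P
  L → (
  P → ;
  P → (

Resulting grammar:
C → L C'
C' → P ( C'
C' → ε
L → ( P
L → (
P → ;
P → (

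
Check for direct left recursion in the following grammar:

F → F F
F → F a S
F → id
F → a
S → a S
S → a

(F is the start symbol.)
F → F F: LEFT RECURSIVE (starts with F)
F → F a S: LEFT RECURSIVE (starts with F)
F → id: starts with id
F → a: starts with a
S → a S: starts with a
S → a: starts with a

The grammar has direct left recursion on: F.

Answer: Yes, F is left-recursive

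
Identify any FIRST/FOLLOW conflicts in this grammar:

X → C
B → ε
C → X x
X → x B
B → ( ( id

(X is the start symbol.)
A FIRST/FOLLOW conflict occurs when a non-terminal N has a nullable alternative N → β (β ⇒* ε) and another alternative N → α with FIRST(α) ∩ FOLLOW(N) ≠ ∅: on such a lookahead the parser cannot decide between expanding α and letting N vanish via β.

Nullable non-terminals: B.

B: nullable alternative(s) B → ε; FOLLOW(B) = { $, 'x' }
  B → ε: FIRST \ {ε} = { } — this is the only nullable alternative, skip
  B → ( ( id: FIRST \ {ε} = { '(' } — disjoint from FOLLOW(B)

C, X have no nullable alternative, so no FIRST/FOLLOW check is needed there.

No FIRST/FOLLOW conflicts found.

Answer: No FIRST/FOLLOW conflicts.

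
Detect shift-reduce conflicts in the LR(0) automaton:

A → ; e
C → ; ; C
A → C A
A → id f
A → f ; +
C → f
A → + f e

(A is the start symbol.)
Yes — I5: [C → f .] vs [A → f . ; +]

A shift-reduce conflict occurs when an LR(0) state has both:
  - a complete (reduce) item [A → α .] (dot at the end), and
  - a shift item [B → β . c γ] (dot before a terminal).

Augment with A' → A and build the canonical LR(0) collection (I0 = CLOSURE({[A' → . A]}), then GOTO on every symbol after a dot until no new states appear). It has 18 states:
  I0: { [A → . + f e], [A → . ; e], [A → . C A], [A → . f ; +], [A → . id f], [A' → . A], [C → . ; ; C], [C → . f] }  — shift
  I1: { [A → + . f e] }  — shift
  I2: { [A → ; . e], [C → ; . ; C] }  — shift
  I3: { [A' → A .] }  — accept
  I4: { [A → . + f e], [A → . ; e], [A → . C A], [A → . f ; +], [A → . id f], [A → C . A], [C → . ; ; C], [C → . f] }  — shift
  I5: { [A → f . ; +], [C → f .] }  — shift, reduce
  I6: { [A → id . f] }  — shift
  I7: { [A → id f .] }  — reduce
  I8: { [A → f ; . +] }  — shift
  I9: { [A → f ; + .] }  — reduce
  I10: { [A → C A .] }  — reduce
  I11: { [C → . ; ; C], [C → . f], [C → ; ; . C] }  — shift
  I12: { [A → ; e .] }  — reduce
  I13: { [C → ; . ; C] }  — shift
  I14: { [C → ; ; C .] }  — reduce
  I15: { [C → f .] }  — reduce
  I16: { [A → + f . e] }  — shift
  I17: { [A → + f e .] }  — reduce

I5 contains reduce item [C → f .] and shift item [A → f . ; +] — shift-reduce conflict.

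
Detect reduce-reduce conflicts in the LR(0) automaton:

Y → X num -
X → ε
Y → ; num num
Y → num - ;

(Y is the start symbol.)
No reduce-reduce conflicts

A reduce-reduce conflict occurs when an LR(0) state has two complete items [A → α .] and [B → β .] — both call for a reduction, and with no lookahead the parser cannot choose between them.

Augment with Y' → Y and build the canonical LR(0) collection (I0 = CLOSURE({[Y' → . Y]}), then GOTO on every symbol after a dot until no new states appear). It has 11 states:
  I0: { [X → .], [Y → . ; num num], [Y → . X num -], [Y → . num - ;], [Y' → . Y] }  — shift, reduce
  I1: { [Y → ; . num num] }  — shift
  I2: { [Y → X . num -] }  — shift
  I3: { [Y' → Y .] }  — accept
  I4: { [Y → num . - ;] }  — shift
  I5: { [Y → num - . ;] }  — shift
  I6: { [Y → num - ; .] }  — reduce
  I7: { [Y → X num . -] }  — shift
  I8: { [Y → X num - .] }  — reduce
  I9: { [Y → ; num . num] }  — shift
  I10: { [Y → ; num num .] }  — reduce

No state contains more than one complete item.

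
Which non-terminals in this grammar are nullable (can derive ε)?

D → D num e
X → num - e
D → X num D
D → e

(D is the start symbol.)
A non-terminal is nullable if it can derive ε (the empty string): either it has an ε-production, or it has a production whose right-hand side consists entirely of nullable non-terminals.

There are no ε-productions, so no non-terminal can derive ε.
No non-terminals are nullable.

Answer: None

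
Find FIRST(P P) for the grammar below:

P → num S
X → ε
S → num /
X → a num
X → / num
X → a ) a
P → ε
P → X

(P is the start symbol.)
{ '/', 'a', 'num', ε }

FIRST sets of the non-terminals involved (from the grammar, by fixed-point iteration):
  FIRST(P) = { '/', 'a', 'num', ε }

To compute FIRST(P P), process the symbols left to right:
Symbol P is a non-terminal. Add FIRST(P) \ {ε} = { '/', 'a', 'num' }
P is nullable (ε ∈ FIRST(P)), continue to the next symbol.
Symbol P is a non-terminal. Add FIRST(P) \ {ε} = { '/', 'a', 'num' }
P is nullable (ε ∈ FIRST(P)), continue to the next symbol.
All symbols are nullable, so ε is in the result.
FIRST(P P) = { '/', 'a', 'num', ε }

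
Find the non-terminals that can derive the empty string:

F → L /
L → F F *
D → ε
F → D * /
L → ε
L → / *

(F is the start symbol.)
{ 'D', 'L' }

A non-terminal is nullable if it can derive ε (the empty string): either it has an ε-production, or it has a production whose right-hand side consists entirely of nullable non-terminals.

ε-productions: D → ε, L → ε
So D, L are immediately nullable.
No further non-terminal can be added: every production for the remaining non-terminals contains a terminal or a non-nullable non-terminal.
Nullable = { 'D', 'L' }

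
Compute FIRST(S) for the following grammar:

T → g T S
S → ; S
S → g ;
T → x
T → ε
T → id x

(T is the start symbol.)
{ ';', 'g' }

From S → ; S:
  - ';' is a terminal: add ';' and stop
From S → g ;:
  - g is a terminal: add 'g' and stop

Collecting: FIRST(S) = { ';', 'g' }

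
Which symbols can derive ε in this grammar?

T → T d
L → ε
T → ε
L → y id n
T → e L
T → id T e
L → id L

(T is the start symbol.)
A non-terminal is nullable if it can derive ε (the empty string): either it has an ε-production, or it has a production whose right-hand side consists entirely of nullable non-terminals.

ε-productions: L → ε, T → ε
So L, T are immediately nullable.
Every non-terminal is now nullable.
Nullable = { 'L', 'T' }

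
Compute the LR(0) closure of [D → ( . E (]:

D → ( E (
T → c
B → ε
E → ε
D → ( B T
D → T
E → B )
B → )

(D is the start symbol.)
{ [B → . )], [B → .], [D → ( . E (], [E → . B )], [E → .] }

Start with: [D → ( . E (]
  [D → ( . E (] has the dot before E: add [E → .], [E → . B )]
  [E → . B )] has the dot before B: add [B → .], [B → . )]
No further items can be added.

CLOSURE = { [B → . )], [B → .], [D → ( . E (], [E → . B )], [E → .] }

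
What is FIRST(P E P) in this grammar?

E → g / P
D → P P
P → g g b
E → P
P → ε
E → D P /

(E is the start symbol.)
FIRST sets of the non-terminals involved (from the grammar, by fixed-point iteration):
  FIRST(P) = { 'g', ε }
  FIRST(E) = { '/', 'g', ε }

To compute FIRST(P E P), process the symbols left to right:
Symbol P is a non-terminal. Add FIRST(P) \ {ε} = { 'g' }
P is nullable (ε ∈ FIRST(P)), continue to the next symbol.
Symbol E is a non-terminal. Add FIRST(E) \ {ε} = { '/', 'g' }
E is nullable (ε ∈ FIRST(E)), continue to the next symbol.
Symbol P is a non-terminal. Add FIRST(P) \ {ε} = { 'g' }
P is nullable (ε ∈ FIRST(P)), continue to the next symbol.
All symbols are nullable, so ε is in the result.
FIRST(P E P) = { '/', 'g', ε }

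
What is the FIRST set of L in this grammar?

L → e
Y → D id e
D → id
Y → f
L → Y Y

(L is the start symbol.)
{ 'e', 'f', 'id' }

To compute FIRST(L), examine every production with L on the left-hand side, reading each right-hand side left to right until a non-nullable symbol is reached.

FIRST sets of the other non-terminals involved (by the same procedure, iterated to a fixed point):
  FIRST(Y) = { 'f', 'id' }

From L → e:
  - e is a terminal: add 'e' and stop
From L → Y Y:
  - Y is a non-terminal: add FIRST(Y) \ {ε} = { 'f', 'id' }
    Y is not nullable, so stop

Collecting: FIRST(L) = { 'e', 'f', 'id' }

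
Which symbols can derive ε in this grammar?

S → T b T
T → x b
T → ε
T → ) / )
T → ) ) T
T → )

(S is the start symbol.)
{ 'T' }

A non-terminal is nullable if it can derive ε (the empty string): either it has an ε-production, or it has a production whose right-hand side consists entirely of nullable non-terminals.

ε-productions: T → ε
So T is immediately nullable.
No further non-terminal can be added: every production for the remaining non-terminals contains a terminal or a non-nullable non-terminal.
Nullable = { 'T' }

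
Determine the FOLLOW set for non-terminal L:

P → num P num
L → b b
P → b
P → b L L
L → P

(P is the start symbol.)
To compute FOLLOW(L), find every occurrence of L on a right-hand side N → α L β: add FIRST(β) \ {ε}, and if β is empty or nullable also add FOLLOW(N). Iterate to a fixed point.

In P → b L L: L is followed by L, add FIRST(L) \ {ε} = { 'b', 'num' }
In P → b L L: L is at the end, add FOLLOW(P)

The FOLLOW sets referred to above (computed the same way, to a fixed point):
  FOLLOW(P) = { $, 'b', 'num' }

Taking the union: FOLLOW(L) = { $, 'b', 'num' }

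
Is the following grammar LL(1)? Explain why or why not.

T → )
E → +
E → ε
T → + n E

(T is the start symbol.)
Yes, the grammar is LL(1).

Relevant sets:
  FOLLOW(E) = { $ }

For T:
  PREDICT(T → ')') = { ')' }
  PREDICT(T → '+' n E) = { '+' }
For E:
  PREDICT(E → '+') = { '+' }
  PREDICT(E → ε) = { $ }

All predict sets are disjoint. The grammar IS LL(1).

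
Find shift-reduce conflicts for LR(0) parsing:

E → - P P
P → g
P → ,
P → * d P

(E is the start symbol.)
No shift-reduce conflicts

A shift-reduce conflict occurs when an LR(0) state has both:
  - a complete (reduce) item [A → α .] (dot at the end), and
  - a shift item [B → β . c γ] (dot before a terminal).

Augment with E' → E and build the canonical LR(0) collection (I0 = CLOSURE({[E' → . E]}), then GOTO on every symbol after a dot until no new states appear). It has 10 states:
  I0: { [E → . - P P], [E' → . E] }  — shift
  I1: { [E → - . P P], [P → . * d P], [P → . ,], [P → . g] }  — shift
  I2: { [E' → E .] }  — accept
  I3: { [P → * . d P] }  — shift
  I4: { [P → , .] }  — reduce
  I5: { [E → - P . P], [P → . * d P], [P → . ,], [P → . g] }  — shift
  I6: { [P → g .] }  — reduce
  I7: { [E → - P P .] }  — reduce
  I8: { [P → * d . P], [P → . * d P], [P → . ,], [P → . g] }  — shift
  I9: { [P → * d P .] }  — reduce

No state contains both a complete item and a shift item.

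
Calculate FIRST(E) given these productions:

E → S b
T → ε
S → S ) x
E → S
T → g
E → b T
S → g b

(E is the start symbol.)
To compute FIRST(E), examine every production with E on the left-hand side, reading each right-hand side left to right until a non-nullable symbol is reached.

FIRST sets of the other non-terminals involved (by the same procedure, iterated to a fixed point):
  FIRST(S) = { 'g' }

From E → S b:
  - S is a non-terminal: add FIRST(S) \ {ε} = { 'g' }
    S is not nullable, so stop
From E → S:
  - S is a non-terminal: add FIRST(S) \ {ε} = { 'g' }
    S is not nullable, so stop
From E → b T:
  - b is a terminal: add 'b' and stop

Collecting: FIRST(E) = { 'b', 'g' }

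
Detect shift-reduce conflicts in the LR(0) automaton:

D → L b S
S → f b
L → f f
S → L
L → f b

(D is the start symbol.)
Augment with D' → D and build the canonical LR(0) collection (I0 = CLOSURE({[D' → . D]}), then GOTO on every symbol after a dot until no new states appear). It has 11 states:
  I0: { [D → . L b S], [D' → . D], [L → . f b], [L → . f f] }  — shift
  I1: { [D' → D .] }  — accept
  I2: { [D → L . b S] }  — shift
  I3: { [L → f . b], [L → f . f] }  — shift
  I4: { [L → f b .] }  — reduce
  I5: { [L → f f .] }  — reduce
  I6: { [D → L b . S], [L → . f b], [L → . f f], [S → . L], [S → . f b] }  — shift
  I7: { [S → L .] }  — reduce
  I8: { [D → L b S .] }  — reduce
  I9: { [L → f . b], [L → f . f], [S → f . b] }  — shift
  I10: { [L → f b .], [S → f b .] }  — 2 reduces

No state contains both a complete item and a shift item.

Answer: No shift-reduce conflicts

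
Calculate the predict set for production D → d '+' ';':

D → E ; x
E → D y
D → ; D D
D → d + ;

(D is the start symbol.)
PREDICT(D → d '+' ';') = (FIRST(RHS) \ {ε}) ∪ (FOLLOW(D) if ε ∈ FIRST(RHS), i.e. RHS ⇒* ε)
FIRST(d '+' ';') = { 'd' }
ε ∉ FIRST(d '+' ';'), so FOLLOW(D) is not added.
PREDICT(D → d '+' ';') = { 'd' }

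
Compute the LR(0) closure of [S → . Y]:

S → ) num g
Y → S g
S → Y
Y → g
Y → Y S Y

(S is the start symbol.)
{ [S → . ) num g], [S → . Y], [Y → . S g], [Y → . Y S Y], [Y → . g] }

To compute CLOSURE, for each item [A → α.Bβ] where B is a non-terminal, add [B → .γ] for all productions B → γ; repeat for the newly added items until nothing changes.

Start with: [S → . Y]
  [S → . Y] has the dot before Y: add [Y → . S g], [Y → . g], [Y → . Y S Y]
  [Y → . S g] has the dot before S: add [S → . ) num g]
No further items can be added.

CLOSURE = { [S → . ) num g], [S → . Y], [Y → . S g], [Y → . Y S Y], [Y → . g] }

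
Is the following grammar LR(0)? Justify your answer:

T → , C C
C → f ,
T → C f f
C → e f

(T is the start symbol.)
Yes, the grammar is LR(0)

Augment with T' → T and build the canonical LR(0) collection (I0 = CLOSURE({[T' → . T]}), then GOTO on every symbol after a dot until no new states appear). It has 12 states:
  I0: { [C → . e f], [C → . f ,], [T → . , C C], [T → . C f f], [T' → . T] }  — shift
  I1: { [C → . e f], [C → . f ,], [T → , . C C] }  — shift
  I2: { [T → C . f f] }  — shift
  I3: { [T' → T .] }  — accept
  I4: { [C → e . f] }  — shift
  I5: { [C → f . ,] }  — shift
  I6: { [C → f , .] }  — reduce
  I7: { [C → e f .] }  — reduce
  I8: { [T → C f . f] }  — shift
  I9: { [T → C f f .] }  — reduce
  I10: { [C → . e f], [C → . f ,], [T → , C . C] }  — shift
  I11: { [T → , C C .] }  — reduce

Every state is either a pure shift/goto state or contains exactly one complete item and nothing to shift — no conflicts. The grammar is LR(0).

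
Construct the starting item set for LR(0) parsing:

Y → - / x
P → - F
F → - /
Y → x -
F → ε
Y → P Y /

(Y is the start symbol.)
{ [P → . - F], [Y → . - / x], [Y → . P Y /], [Y → . x -], [Y' → . Y] }

First, augment the grammar with Y' → Y
I₀ = CLOSURE({ [Y' → . Y] }):
  [Y' → . Y] has the dot before Y: add [Y → . - / x], [Y → . x -], [Y → . P Y /]
  [Y → . P Y /] has the dot before P: add [P → . - F]
No further items can be added.

I₀ = { [P → . - F], [Y → . - / x], [Y → . P Y /], [Y → . x -], [Y' → . Y] }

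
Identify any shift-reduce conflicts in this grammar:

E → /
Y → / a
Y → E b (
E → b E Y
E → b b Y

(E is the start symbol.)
A shift-reduce conflict occurs when an LR(0) state has both:
  - a complete (reduce) item [A → α .] (dot at the end), and
  - a shift item [B → β . c γ] (dot before a terminal).

Augment with E' → E and build the canonical LR(0) collection (I0 = CLOSURE({[E' → . E]}), then GOTO on every symbol after a dot until no new states appear). It has 15 states:
  I0: { [E → . /], [E → . b E Y], [E → . b b Y], [E' → . E] }  — shift
  I1: { [E → / .] }  — reduce
  I2: { [E' → E .] }  — accept
  I3: { [E → . /], [E → . b E Y], [E → . b b Y], [E → b . E Y], [E → b . b Y] }  — shift
  I4: { [E → . /], [E → . b E Y], [E → . b b Y], [E → b E . Y], [Y → . / a], [Y → . E b (] }  — shift
  I5: { [E → . /], [E → . b E Y], [E → . b b Y], [E → b . E Y], [E → b . b Y], [E → b b . Y], [Y → . / a], [Y → . E b (] }  — shift
  I6: { [E → / .], [Y → / . a] }  — shift, reduce
  I7: { [E → . /], [E → . b E Y], [E → . b b Y], [E → b E . Y], [Y → . / a], [Y → . E b (], [Y → E . b (] }  — shift
  I8: { [E → b b Y .] }  — reduce
  I9: { [Y → E . b (] }  — shift
  I10: { [E → b E Y .] }  — reduce
  I11: { [E → . /], [E → . b E Y], [E → . b b Y], [E → b . E Y], [E → b . b Y], [Y → E b . (] }  — shift
  I12: { [Y → E b ( .] }  — reduce
  I13: { [Y → E b . (] }  — shift
  I14: { [Y → / a .] }  — reduce

I6 contains reduce item [E → / .] and shift item [Y → / . a] — shift-reduce conflict.

Answer: Yes — I6: [E → / .] vs [Y → / . a]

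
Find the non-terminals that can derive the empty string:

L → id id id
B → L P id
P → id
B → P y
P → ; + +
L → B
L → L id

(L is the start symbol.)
A non-terminal is nullable if it can derive ε (the empty string): either it has an ε-production, or it has a production whose right-hand side consists entirely of nullable non-terminals.

There are no ε-productions, so no non-terminal can derive ε.
No non-terminals are nullable.

Answer: None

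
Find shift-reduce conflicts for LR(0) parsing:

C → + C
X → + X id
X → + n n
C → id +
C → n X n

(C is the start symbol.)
A shift-reduce conflict occurs when an LR(0) state has both:
  - a complete (reduce) item [A → α .] (dot at the end), and
  - a shift item [B → β . c γ] (dot before a terminal).

Augment with C' → C and build the canonical LR(0) collection (I0 = CLOSURE({[C' → . C]}), then GOTO on every symbol after a dot until no new states appear). It has 14 states:
  I0: { [C → . + C], [C → . id +], [C → . n X n], [C' → . C] }  — shift
  I1: { [C → + . C], [C → . + C], [C → . id +], [C → . n X n] }  — shift
  I2: { [C' → C .] }  — accept
  I3: { [C → id . +] }  — shift
  I4: { [C → n . X n], [X → . + X id], [X → . + n n] }  — shift
  I5: { [X → + . X id], [X → + . n n], [X → . + X id], [X → . + n n] }  — shift
  I6: { [C → n X . n] }  — shift
  I7: { [C → n X n .] }  — reduce
  I8: { [X → + X . id] }  — shift
  I9: { [X → + n . n] }  — shift
  I10: { [X → + n n .] }  — reduce
  I11: { [X → + X id .] }  — reduce
  I12: { [C → id + .] }  — reduce
  I13: { [C → + C .] }  — reduce

No state contains both a complete item and a shift item.

Answer: No shift-reduce conflicts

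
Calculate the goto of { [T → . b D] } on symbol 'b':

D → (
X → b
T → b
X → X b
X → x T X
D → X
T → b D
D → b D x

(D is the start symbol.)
{ [D → . (], [D → . X], [D → . b D x], [T → b . D], [X → . X b], [X → . b], [X → . x T X] }

GOTO(I, 'b') = CLOSURE({ [A → αX.β] : [A → α.Xβ] ∈ I, X = 'b' })

Items with dot before 'b', with the dot advanced:
  [T → . b D] → [T → b . D]
Closure of the advanced items:
  [T → b . D] has the dot before D: add [D → . (], [D → . X], [D → . b D x]
  [D → . X] has the dot before X: add [X → . b], [X → . X b], [X → . x T X]

GOTO = { [D → . (], [D → . X], [D → . b D x], [T → b . D], [X → . X b], [X → . b], [X → . x T X] }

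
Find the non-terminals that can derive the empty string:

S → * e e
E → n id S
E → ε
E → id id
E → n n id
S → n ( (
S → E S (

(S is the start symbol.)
{ 'E' }

A non-terminal is nullable if it can derive ε (the empty string): either it has an ε-production, or it has a production whose right-hand side consists entirely of nullable non-terminals.

ε-productions: E → ε
So E is immediately nullable.
No further non-terminal can be added: every production for the remaining non-terminals contains a terminal or a non-nullable non-terminal.
Nullable = { 'E' }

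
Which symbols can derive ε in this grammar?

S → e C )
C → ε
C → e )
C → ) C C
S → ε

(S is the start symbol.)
A non-terminal is nullable if it can derive ε (the empty string): either it has an ε-production, or it has a production whose right-hand side consists entirely of nullable non-terminals.

ε-productions: C → ε, S → ε
So C, S are immediately nullable.
Every non-terminal is now nullable.
Nullable = { 'C', 'S' }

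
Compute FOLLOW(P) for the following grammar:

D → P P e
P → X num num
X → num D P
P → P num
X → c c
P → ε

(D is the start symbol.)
{ 'c', 'e', 'num' }

To compute FOLLOW(P), find every occurrence of P on a right-hand side N → α P β: add FIRST(β) \ {ε}, and if β is empty or nullable also add FOLLOW(N). Iterate to a fixed point.

In D → P P e: P is followed by P e, add FIRST(P e) \ {ε} = { 'c', 'e', 'num' }
In D → P P e: P is followed by e, add FIRST(e) \ {ε} = { 'e' }
In X → num D P: P is at the end, add FOLLOW(X)
In P → P num: P is followed by num, add FIRST(num) \ {ε} = { 'num' }

The FOLLOW sets referred to above (computed the same way, to a fixed point):
  FOLLOW(X) = { 'num' }

Taking the union: FOLLOW(P) = { 'c', 'e', 'num' }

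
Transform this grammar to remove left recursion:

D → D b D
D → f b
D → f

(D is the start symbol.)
D → f b D'
D → f D'
D' → b D D'
D' → ε

D is directly left-recursive. The standard transformation for
  A → A α₁ | ... | A α_m | β₁ | ... | β_n
is
  A  → β₁ A' | ... | β_n A'
  A' → α₁ A' | ... | α_m A' | ε

D → f b becomes D → f b D'
D → f becomes D → f D'
D → D b D becomes D' → b D D'
Add D' → ε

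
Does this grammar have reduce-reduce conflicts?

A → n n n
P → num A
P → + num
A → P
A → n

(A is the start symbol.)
No reduce-reduce conflicts

A reduce-reduce conflict occurs when an LR(0) state has two complete items [A → α .] and [B → β .] — both call for a reduction, and with no lookahead the parser cannot choose between them.

Augment with A' → A and build the canonical LR(0) collection (I0 = CLOSURE({[A' → . A]}), then GOTO on every symbol after a dot until no new states appear). It has 10 states:
  I0: { [A → . P], [A → . n n n], [A → . n], [A' → . A], [P → . + num], [P → . num A] }  — shift
  I1: { [P → + . num] }  — shift
  I2: { [A' → A .] }  — accept
  I3: { [A → P .] }  — reduce
  I4: { [A → n . n n], [A → n .] }  — shift, reduce
  I5: { [A → . P], [A → . n n n], [A → . n], [P → . + num], [P → . num A], [P → num . A] }  — shift
  I6: { [P → num A .] }  — reduce
  I7: { [A → n n . n] }  — shift
  I8: { [A → n n n .] }  — reduce
  I9: { [P → + num .] }  — reduce

No state contains more than one complete item.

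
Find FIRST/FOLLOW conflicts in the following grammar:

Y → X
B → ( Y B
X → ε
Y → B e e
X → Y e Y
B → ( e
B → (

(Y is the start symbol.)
Yes. Y → B e e with FOLLOW(Y) on { '(' }; X → Y e Y with FOLLOW(X) on { '(', 'e' }

Nullable non-terminals: X, Y.
FIRST sets used below: FIRST(Y) = { '(', 'e', ε }, FIRST(X) = { '(', 'e', ε }, FIRST(B) = { '(' }

X: nullable alternative(s) X → ε; FOLLOW(X) = { $, '(', 'e' }
  X → ε: FIRST \ {ε} = { } — this is the only nullable alternative, skip
  X → Y e Y: FIRST \ {ε} = { '(', 'e' } — overlaps FOLLOW(X) on { '(', 'e' }: CONFLICT

Y: nullable alternative(s) Y → X; FOLLOW(Y) = { $, '(', 'e' }
  Y → X: FIRST \ {ε} = { '(', 'e' } — this is the only nullable alternative, skip
  Y → B e e: FIRST \ {ε} = { '(' } — overlaps FOLLOW(Y) on { '(' }: CONFLICT

B has no nullable alternative, so no FIRST/FOLLOW check is needed there.

So the grammar has 2 FIRST/FOLLOW conflicts (marked CONFLICT above).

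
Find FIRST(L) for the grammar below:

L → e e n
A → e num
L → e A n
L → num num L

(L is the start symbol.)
From L → e e n:
  - e is a terminal: add 'e' and stop
From L → e A n:
  - e is a terminal: add 'e' and stop
From L → num num L:
  - num is a terminal: add 'num' and stop

Collecting: FIRST(L) = { 'e', 'num' }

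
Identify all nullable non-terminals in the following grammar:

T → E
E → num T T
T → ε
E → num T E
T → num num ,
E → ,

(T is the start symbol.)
{ 'T' }

A non-terminal is nullable if it can derive ε (the empty string): either it has an ε-production, or it has a production whose right-hand side consists entirely of nullable non-terminals.

ε-productions: T → ε
So T is immediately nullable.
No further non-terminal can be added: every production for the remaining non-terminals contains a terminal or a non-nullable non-terminal.
Nullable = { 'T' }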